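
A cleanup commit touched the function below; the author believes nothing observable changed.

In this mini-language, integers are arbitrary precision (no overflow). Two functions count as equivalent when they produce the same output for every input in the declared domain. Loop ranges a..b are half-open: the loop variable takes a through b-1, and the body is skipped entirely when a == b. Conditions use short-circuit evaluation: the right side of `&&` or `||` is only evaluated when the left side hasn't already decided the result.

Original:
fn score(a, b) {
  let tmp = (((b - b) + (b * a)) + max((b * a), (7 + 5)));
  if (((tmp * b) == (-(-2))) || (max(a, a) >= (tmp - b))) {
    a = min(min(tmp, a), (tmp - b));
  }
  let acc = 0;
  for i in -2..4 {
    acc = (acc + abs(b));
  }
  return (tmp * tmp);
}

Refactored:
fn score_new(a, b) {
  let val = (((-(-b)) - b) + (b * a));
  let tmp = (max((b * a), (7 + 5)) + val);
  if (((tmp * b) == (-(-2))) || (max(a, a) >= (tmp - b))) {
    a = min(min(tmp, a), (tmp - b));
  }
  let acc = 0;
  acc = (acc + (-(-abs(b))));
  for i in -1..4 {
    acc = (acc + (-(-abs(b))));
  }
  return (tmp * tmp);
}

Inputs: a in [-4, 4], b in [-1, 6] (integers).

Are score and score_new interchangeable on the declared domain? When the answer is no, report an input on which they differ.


Behavior is preserved: although min/max/abs usage differs, and local variable names differ, and arithmetic usage differs, and statement counts differ, and loop structure differs, the outputs never diverge.
As a probe, take a=0, b=6: score runs tmp becomes 12; next (((tmp * b) == (-(-2))) || (max(a, a) >= (tmp - b))) evaluates to false; next acc becomes 0; next at i=-2:; next acc becomes 6; next at i=-1:; next acc becomes 12; next at i=0:; next acc becomes 18; next at i=1:; next acc becomes 24; next at i=2:; next acc becomes 30; next at i=3:; next acc becomes 36; next final value 144; score_new runs val becomes 0; next tmp becomes 12; next (((tmp * b) == (-(-2))) || (max(a, a) >= (tmp - b))) evaluates to false; next acc becomes 0; next acc becomes 6; next at i=-1:; next acc becomes 12; next at i=0:; next acc becomes 18; next at i=1:; next acc becomes 24; next at i=2:; next acc becomes 30; next at i=3:; next acc becomes 36; next final value 144; both end at 144.
Checked all 72 inputs in the declared domain: the outputs agree on every one.
verdict: equivalent


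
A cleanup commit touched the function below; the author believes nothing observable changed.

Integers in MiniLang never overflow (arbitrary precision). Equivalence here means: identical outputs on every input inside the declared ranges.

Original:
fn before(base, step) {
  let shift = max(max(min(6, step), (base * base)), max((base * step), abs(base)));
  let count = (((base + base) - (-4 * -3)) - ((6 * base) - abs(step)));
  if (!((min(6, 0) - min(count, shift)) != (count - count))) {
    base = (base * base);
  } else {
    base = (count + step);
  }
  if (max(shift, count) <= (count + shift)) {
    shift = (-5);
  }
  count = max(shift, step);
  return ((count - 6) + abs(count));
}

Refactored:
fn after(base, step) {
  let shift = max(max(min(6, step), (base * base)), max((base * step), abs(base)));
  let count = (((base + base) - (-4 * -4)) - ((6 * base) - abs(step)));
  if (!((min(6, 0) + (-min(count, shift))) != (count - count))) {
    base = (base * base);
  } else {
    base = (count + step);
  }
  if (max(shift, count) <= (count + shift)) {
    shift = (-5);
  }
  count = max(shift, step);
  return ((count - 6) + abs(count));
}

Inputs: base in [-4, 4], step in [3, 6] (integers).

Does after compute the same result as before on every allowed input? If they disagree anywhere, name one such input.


At base=-3, step=3: before gives 0, after gives 12.
verdict: not equivalent; witness: base=-3, step=3


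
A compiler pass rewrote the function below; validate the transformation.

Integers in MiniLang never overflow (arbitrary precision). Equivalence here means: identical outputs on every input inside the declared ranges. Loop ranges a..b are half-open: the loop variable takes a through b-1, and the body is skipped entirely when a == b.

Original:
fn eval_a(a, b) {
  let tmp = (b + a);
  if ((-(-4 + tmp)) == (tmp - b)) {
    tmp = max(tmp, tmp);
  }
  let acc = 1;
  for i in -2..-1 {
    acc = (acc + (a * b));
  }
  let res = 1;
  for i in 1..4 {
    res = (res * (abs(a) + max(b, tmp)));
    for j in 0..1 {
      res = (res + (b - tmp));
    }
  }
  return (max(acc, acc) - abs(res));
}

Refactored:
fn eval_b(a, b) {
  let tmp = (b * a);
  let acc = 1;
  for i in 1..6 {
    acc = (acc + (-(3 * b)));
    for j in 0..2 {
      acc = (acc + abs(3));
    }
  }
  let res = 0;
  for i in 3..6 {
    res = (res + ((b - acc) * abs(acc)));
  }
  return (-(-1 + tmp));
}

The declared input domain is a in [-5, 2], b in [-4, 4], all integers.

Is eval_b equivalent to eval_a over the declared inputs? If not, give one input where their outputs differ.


There is a counterexample at a=-5, b=-4: 5 on one side, -19 on the other.
eval_a: tmp=-9, then ((-(-4 + tmp)) == (tmp - b)) is false, then acc=1, then (i=-2), then acc=21, then res=1, then (i=1), then res=1, then (j=0), then res=6, then (i=2), then res=6, then (j=0), then res=11, then (i=3), then res=11, then (j=0), then res=16, then returns 5
eval_b: tmp=20, then acc=1, then (i=1), then acc=13, then (j=0), then acc=16, then (j=1), then acc=19, then (i=2), then acc=31, then (j=0), then acc=34, then (j=1), then acc=37, then (i=3), then acc=49, then (j=0), then acc=52, then (j=1), then acc=55, then (i=4), then acc=67, then (j=0), then acc=70, then (j=1), then acc=73, then (i=5), then acc=85, then (j=0), then acc=88, then (j=1), then acc=91, then res=0, then (i=3), then res=-8645, then (i=4), then res=-17290, then (i=5), then res=-25935, then returns -19
verdict: not equivalent; witness: a=-5, b=-4


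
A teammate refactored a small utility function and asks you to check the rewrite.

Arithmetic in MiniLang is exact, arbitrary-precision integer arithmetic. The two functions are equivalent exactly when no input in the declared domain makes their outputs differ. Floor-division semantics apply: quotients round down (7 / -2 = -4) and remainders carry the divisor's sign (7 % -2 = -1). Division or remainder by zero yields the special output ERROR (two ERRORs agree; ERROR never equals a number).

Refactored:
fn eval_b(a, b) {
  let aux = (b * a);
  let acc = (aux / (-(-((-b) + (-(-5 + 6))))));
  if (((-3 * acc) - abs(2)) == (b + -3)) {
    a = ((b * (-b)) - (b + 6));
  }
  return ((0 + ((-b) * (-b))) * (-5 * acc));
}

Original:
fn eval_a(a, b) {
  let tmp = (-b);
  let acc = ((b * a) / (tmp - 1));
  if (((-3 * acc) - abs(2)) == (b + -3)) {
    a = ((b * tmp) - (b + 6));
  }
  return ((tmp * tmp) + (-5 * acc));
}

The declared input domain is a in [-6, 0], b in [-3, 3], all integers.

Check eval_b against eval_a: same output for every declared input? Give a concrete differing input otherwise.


Try a=-6, b=-3.
eval_a: tmp=3, then acc=9, then (((-3 * acc) - abs(2)) == (b + -3)) is false, then returns -36
eval_b: aux=18, then acc=9, then (((-3 * acc) - abs(2)) == (b + -3)) is false, then returns -405
-36 against -405: the behavior changed.
verdict: not equivalent; witness: a=-6, b=-3


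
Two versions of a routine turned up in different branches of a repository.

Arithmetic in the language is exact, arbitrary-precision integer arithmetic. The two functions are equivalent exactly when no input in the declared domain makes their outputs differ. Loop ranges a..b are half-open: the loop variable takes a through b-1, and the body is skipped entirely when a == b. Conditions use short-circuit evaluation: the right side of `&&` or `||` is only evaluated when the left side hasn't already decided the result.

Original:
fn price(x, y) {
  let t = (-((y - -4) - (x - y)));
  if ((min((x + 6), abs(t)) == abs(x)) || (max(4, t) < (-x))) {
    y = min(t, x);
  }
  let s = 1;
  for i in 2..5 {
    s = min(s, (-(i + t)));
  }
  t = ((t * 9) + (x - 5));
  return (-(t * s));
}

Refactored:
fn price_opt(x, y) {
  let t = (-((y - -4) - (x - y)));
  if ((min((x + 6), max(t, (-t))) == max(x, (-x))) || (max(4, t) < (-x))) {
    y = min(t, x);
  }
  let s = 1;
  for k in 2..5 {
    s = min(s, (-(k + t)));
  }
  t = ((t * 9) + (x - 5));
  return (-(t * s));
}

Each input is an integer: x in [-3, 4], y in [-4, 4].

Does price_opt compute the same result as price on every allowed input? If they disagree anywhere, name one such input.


Reading the diff, among the changes: local variable names differ, and min/max/abs usage differs.
One worked example (x=1, y=-1) — price: t=-1, then ((min((x + 6), abs(t)) == abs(x)) || (max(4, t) < (-x))) is true, then y=-1, then s=1, then (i=2), then s=-1, then (i=3), then s=-2, then (i=4), then s=-3, then t=-13, then returns -39; price_opt: t=-1, then ((min((x + 6), max(t, (-t))) == max(x, (-x))) || (max(4, t) < (-x))) is true, then y=-1, then s=1, then (k=2), then s=-1, then (k=3), then s=-2, then (k=4), then s=-3, then t=-13, then returns -39; agreement on -39.
Every one of the 72 inputs gives matching results.
verdict: equivalent


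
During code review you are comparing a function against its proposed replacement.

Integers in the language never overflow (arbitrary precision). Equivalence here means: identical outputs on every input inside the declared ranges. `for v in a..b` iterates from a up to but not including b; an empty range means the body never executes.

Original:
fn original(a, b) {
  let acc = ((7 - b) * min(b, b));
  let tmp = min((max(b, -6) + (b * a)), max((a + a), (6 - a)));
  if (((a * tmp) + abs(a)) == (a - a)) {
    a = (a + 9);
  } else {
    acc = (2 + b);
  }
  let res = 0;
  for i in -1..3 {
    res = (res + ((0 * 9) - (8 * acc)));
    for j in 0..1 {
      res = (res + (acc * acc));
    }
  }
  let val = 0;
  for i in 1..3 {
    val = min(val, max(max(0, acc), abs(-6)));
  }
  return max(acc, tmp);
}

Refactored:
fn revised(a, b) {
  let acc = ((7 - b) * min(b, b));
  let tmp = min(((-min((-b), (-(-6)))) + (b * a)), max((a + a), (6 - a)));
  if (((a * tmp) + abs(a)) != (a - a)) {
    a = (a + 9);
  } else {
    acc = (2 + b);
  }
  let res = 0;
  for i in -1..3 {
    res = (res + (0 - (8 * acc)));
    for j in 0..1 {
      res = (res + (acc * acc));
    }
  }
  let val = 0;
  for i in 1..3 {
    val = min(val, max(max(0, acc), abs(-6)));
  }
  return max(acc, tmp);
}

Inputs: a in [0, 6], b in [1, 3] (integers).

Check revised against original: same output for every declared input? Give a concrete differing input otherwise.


These are not equivalent — on a=0, b=1 the outputs split (6 vs 3).
original: acc=6, then tmp=1, then (((a * tmp) + abs(a)) == (a - a)) is true, then a=9, then res=0, then (i=-1), then res=-48, then (j=0), then res=-12, then (i=0), then res=-60, then (j=0), then res=-24, then (i=1), then res=-72, then (j=0), then res=-36, then (i=2), then res=-84, then (j=0), then res=-48, then val=0, then (i=1), then val=0, then (i=2), then val=0, then returns 6
revised: acc=6, then tmp=1, then (((a * tmp) + abs(a)) != (a - a)) is false, then acc=3, then res=0, then (i=-1), then res=-24, then (j=0), then res=-15, then (i=0), then res=-39, then (j=0), then res=-30, then (i=1), then res=-54, then (j=0), then res=-45, then (i=2), then res=-69, then (j=0), then res=-60, then val=0, then (i=1), then val=0, then (i=2), then val=0, then returns 3
verdict: not equivalent; witness: a=0, b=1


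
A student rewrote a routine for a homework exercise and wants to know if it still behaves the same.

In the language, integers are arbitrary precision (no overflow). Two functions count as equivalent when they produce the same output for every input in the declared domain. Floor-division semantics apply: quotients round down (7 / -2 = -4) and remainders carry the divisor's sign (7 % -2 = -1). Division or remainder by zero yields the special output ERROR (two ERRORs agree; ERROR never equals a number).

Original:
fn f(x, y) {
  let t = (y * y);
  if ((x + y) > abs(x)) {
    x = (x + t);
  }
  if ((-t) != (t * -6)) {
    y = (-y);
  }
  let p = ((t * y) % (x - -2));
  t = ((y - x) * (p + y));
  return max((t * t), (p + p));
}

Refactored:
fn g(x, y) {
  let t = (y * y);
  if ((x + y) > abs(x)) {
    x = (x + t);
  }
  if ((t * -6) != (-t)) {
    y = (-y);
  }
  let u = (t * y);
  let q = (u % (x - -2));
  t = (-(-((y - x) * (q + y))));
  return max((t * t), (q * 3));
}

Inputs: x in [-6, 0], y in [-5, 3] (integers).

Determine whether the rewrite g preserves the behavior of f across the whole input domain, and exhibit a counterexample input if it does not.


The rewrite breaks on x=-1, y=3, where the results are 6 and 9.
f: t := 9 | ((x + y) > abs(x)): true | x := 8 | ((-t) != (t * -6)): true | y := -3 | p := 3 | t := 0 | result 6
g: t := 9 | ((x + y) > abs(x)): true | x := 8 | ((t * -6) != (-t)): true | y := -3 | u := -27 | q := 3 | t := 0 | result 9
verdict: not equivalent; witness: x=-1, y=3


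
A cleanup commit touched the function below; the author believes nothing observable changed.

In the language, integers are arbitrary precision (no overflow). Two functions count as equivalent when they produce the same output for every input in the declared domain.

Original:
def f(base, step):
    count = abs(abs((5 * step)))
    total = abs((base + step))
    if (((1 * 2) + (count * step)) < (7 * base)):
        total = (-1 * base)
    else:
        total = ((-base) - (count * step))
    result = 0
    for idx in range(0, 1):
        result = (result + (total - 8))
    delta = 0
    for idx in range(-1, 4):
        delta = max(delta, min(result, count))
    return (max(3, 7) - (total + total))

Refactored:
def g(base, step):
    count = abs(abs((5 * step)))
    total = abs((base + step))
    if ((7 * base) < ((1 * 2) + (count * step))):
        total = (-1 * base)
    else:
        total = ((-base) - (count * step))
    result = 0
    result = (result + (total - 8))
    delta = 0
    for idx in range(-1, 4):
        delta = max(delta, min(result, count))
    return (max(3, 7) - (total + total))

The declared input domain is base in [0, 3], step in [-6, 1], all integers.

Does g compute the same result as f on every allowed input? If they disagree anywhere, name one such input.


Consider the input base=0, step=-6.
f: count becomes 30; next total becomes 6; next (((1 * 2) + (count * step)) < (7 * base)) evaluates to true; next total becomes 0; next result becomes 0; next at idx=0:; next result becomes -8; next delta becomes 0; next at idx=-1:; next delta becomes 0; next at idx=0:; next delta becomes 0; next at idx=1:; next delta becomes 0; next at idx=2:; next delta becomes 0; next at idx=3:; next delta becomes 0; next final value 7
g: count becomes 30; next total becomes 6; next ((7 * base) < ((1 * 2) + (count * step))) evaluates to false; next total becomes 180; next result becomes 0; next result becomes 172; next delta becomes 0; next at idx=-1:; next delta becomes 30; next at idx=0:; next delta becomes 30; next at idx=1:; next delta becomes 30; next at idx=2:; next delta becomes 30; next at idx=3:; next delta becomes 30; next final value -353
7 and -353 differ, so these are not the same function on this domain.
verdict: not equivalent; witness: base=0, step=-6


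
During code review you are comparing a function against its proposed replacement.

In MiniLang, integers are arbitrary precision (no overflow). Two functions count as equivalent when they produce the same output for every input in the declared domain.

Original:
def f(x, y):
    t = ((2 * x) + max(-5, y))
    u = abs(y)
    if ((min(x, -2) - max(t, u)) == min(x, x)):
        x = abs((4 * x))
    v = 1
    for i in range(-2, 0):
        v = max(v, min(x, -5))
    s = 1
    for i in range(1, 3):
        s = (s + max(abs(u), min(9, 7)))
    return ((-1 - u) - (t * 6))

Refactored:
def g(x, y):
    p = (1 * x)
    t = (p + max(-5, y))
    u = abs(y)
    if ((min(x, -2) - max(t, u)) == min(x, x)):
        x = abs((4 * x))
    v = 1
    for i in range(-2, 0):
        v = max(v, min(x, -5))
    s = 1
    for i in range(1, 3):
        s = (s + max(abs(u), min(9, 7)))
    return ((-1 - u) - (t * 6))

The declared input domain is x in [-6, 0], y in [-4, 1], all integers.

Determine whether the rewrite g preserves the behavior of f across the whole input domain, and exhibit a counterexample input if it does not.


Consider the input x=-6, y=-4.
f: t := -16 | u := 4 | ((min(x, -2) - max(t, u)) == min(x, x)): false | v := 1 | iter i=-2: | v := 1 | iter i=-1: | v := 1 | s := 1 | iter i=1: | s := 8 | iter i=2: | s := 15 | result 91
g: p := -6 | t := -10 | u := 4 | ((min(x, -2) - max(t, u)) == min(x, x)): false | v := 1 | iter i=-2: | v := 1 | iter i=-1: | v := 1 | s := 1 | iter i=1: | s := 8 | iter i=2: | s := 15 | result 55
91 != 55, so the rewrite changes behavior.
verdict: not equivalent; witness: x=-6, y=-4


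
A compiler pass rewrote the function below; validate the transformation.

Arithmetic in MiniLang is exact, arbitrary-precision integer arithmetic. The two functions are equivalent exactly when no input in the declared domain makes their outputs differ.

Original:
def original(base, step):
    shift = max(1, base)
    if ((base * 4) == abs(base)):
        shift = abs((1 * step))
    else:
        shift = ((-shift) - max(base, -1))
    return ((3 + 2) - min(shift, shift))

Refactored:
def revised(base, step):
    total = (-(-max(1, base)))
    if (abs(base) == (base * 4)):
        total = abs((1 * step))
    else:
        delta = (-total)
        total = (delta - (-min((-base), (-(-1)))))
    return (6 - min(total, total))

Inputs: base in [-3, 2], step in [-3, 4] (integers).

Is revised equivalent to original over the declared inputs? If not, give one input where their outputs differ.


These are not equivalent — on base=-3, step=-3 the outputs split (5 vs 6).
original: shift=1, then ((base * 4) == abs(base)) is false, then shift=0, then returns 5
revised: total=1, then (abs(base) == (base * 4)) is false, then delta=-1, then total=0, then returns 6
verdict: not equivalent; witness: base=-3, step=-3


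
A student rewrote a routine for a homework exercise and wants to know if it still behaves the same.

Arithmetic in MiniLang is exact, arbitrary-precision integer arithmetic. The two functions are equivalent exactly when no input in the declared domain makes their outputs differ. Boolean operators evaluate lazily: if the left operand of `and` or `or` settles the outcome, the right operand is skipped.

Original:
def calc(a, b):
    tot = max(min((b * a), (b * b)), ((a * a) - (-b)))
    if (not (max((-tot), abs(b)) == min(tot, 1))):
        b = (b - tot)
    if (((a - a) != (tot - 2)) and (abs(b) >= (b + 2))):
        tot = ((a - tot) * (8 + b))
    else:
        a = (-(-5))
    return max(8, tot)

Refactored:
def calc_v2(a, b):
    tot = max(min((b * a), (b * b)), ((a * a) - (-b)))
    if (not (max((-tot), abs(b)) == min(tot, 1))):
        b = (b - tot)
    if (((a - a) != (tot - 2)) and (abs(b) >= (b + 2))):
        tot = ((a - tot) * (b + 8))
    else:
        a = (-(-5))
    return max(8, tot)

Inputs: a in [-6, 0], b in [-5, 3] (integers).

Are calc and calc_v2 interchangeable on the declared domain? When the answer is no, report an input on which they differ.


The two versions differ — the changes include same computation, different form.
Tracing a=-3, b=1: calc: tot := 10 | (not (max((-tot), abs(b)) == min(tot, 1))): false | (((a - a) != (tot - 2)) and (abs(b) >= (b + 2))): false | a := 5 | result 10 | calc_v2: tot := 10 | (not (max((-tot), abs(b)) == min(tot, 1))): false | (((a - a) != (tot - 2)) and (abs(b) >= (b + 2))): false | a := 5 | result 10 — matching result 10.
Every one of the 63 inputs gives matching results.
verdict: equivalent


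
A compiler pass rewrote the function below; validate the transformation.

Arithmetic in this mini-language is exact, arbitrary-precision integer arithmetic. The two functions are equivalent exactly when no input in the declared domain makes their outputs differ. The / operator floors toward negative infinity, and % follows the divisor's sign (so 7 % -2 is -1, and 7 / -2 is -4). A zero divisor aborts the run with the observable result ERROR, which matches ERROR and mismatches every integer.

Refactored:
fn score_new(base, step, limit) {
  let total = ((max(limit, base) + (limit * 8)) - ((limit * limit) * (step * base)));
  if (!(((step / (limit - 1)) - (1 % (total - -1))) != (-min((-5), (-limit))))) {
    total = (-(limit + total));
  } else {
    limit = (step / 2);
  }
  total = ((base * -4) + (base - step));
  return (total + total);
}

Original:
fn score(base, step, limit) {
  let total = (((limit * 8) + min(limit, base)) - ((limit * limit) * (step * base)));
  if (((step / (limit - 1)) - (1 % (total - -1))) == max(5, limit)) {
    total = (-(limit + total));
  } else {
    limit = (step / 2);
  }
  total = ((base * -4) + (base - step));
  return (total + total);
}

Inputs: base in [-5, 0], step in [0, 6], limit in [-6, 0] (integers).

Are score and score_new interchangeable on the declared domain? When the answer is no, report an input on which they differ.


base=-5, step=1, limit=-2 yields ERROR from score but 28 from score_new.
verdict: not equivalent; witness: base=-5, step=1, limit=-2


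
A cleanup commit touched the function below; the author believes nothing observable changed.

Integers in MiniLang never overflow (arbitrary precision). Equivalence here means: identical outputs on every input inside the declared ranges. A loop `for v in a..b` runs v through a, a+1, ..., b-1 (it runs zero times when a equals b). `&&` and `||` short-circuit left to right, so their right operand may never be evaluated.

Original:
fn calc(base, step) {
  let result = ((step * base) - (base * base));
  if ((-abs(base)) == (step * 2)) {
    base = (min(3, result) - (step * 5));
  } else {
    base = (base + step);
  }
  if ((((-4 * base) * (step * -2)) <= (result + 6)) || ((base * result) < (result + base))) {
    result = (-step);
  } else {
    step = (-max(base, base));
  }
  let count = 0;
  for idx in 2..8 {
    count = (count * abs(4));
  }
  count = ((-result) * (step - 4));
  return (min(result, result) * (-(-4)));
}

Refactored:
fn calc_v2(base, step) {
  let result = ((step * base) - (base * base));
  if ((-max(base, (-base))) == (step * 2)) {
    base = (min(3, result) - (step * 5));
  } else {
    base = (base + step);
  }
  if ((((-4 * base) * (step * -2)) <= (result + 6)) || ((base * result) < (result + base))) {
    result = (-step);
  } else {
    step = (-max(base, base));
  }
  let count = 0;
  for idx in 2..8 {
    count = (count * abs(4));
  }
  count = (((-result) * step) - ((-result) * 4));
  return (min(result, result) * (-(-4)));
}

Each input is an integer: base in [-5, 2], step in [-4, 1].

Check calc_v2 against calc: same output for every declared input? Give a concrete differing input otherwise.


Reading the diff, among the changes: arithmetic usage differs, min/max/abs usage differs.
One worked example (base=1, step=-1) — calc: result=-2, then ((-abs(base)) == (step * 2)) is false, then base=0, then ((((-4 * base) * (step * -2)) <= (result + 6)) || ((base * result) < (result + base))) is true, then result=1, then count=0, then (idx=2), then count=0, then (idx=3), then count=0, then (idx=4), then count=0, then (idx=5), then count=0, then (idx=6), then count=0, then (idx=7), then count=0, then count=5, then returns 4; calc_v2: result=-2, then ((-max(base, (-base))) == (step * 2)) is false, then base=0, then ((((-4 * base) * (step * -2)) <= (result + 6)) || ((base * result) < (result + base))) is true, then result=1, then count=0, then (idx=2), then count=0, then (idx=3), then count=0, then (idx=4), then count=0, then (idx=5), then count=0, then (idx=6), then count=0, then (idx=7), then count=0, then count=5, then returns 4; agreement on 4.
Checked all 48 inputs in the declared domain: the outputs agree on every one.
verdict: equivalent


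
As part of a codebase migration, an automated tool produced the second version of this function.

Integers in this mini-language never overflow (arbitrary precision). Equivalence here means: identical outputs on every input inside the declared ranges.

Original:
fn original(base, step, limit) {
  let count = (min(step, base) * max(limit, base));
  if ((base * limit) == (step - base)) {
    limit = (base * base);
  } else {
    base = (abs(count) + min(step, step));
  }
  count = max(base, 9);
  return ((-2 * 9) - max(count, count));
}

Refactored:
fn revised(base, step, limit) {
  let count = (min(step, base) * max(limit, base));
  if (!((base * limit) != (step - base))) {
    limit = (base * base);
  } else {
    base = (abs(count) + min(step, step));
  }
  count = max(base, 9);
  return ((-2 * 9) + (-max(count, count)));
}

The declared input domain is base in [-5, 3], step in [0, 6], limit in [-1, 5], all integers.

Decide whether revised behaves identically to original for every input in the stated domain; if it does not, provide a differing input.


Equivalent — the differences include arithmetic usage differs; boolean connective usage differs; comparison usage differs, yet no declared input distinguishes the two.
Spot check at base=0, step=5, limit=2 — original: count becomes 0; next ((base * limit) == (step - base)) evaluates to false; next base becomes 5; next count becomes 9; next final value -27. revised: count becomes 0; next (!((base * limit) != (step - base))) evaluates to false; next base becomes 5; next count becomes 9; next final value -27. Both give -27.
Every one of the 441 inputs gives matching results.
verdict: equivalent


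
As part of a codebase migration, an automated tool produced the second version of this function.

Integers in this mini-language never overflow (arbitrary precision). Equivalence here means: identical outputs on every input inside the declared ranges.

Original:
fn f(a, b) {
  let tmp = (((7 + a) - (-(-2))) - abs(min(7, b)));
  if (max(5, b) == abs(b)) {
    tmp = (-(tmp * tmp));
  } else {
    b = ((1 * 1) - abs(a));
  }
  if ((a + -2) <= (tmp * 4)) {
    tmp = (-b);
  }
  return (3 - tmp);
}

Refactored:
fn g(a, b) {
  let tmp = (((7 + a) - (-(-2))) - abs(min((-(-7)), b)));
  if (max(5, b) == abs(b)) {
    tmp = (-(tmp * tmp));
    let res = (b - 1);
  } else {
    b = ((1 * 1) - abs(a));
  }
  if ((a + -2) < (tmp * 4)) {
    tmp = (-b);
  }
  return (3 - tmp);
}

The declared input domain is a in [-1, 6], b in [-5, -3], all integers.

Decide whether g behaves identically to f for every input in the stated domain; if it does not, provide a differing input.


Although `((a + -2) <= (tmp * 4))` became `((a + -2) < (tmp * 4))`, no input in the stated domain can expose it.
One worked example (a=-1, b=-5) — f: tmp = -1; (max(5, b) == abs(b)) -> true; tmp = -1; ((a + -2) <= (tmp * 4)) -> false; return 4; g: tmp = -1; (max(5, b) == abs(b)) -> true; tmp = -1; res = -6; ((a + -2) < (tmp * 4)) -> false; return 4; agreement on 4.
An exhaustive pass over the 24 declared inputs shows identical outputs.
verdict: equivalent


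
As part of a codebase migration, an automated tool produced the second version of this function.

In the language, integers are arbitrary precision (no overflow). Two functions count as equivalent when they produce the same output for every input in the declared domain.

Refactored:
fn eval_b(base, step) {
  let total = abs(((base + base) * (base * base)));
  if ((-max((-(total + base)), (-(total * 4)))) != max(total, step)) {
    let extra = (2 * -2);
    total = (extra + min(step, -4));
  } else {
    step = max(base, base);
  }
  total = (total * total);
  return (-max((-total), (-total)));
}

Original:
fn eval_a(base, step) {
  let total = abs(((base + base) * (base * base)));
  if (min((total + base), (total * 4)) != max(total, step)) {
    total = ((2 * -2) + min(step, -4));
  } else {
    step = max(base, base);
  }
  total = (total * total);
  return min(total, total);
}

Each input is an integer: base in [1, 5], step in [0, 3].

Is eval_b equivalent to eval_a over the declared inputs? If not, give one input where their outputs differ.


Equivalent — the differences include statement counts differ, plus local variable names differ, plus min/max/abs usage differs, yet no declared input distinguishes the two.
One worked example (base=5, step=2) — eval_a: total = 250; (min((total + base), (total * 4)) != max(total, step)) -> true; total = -8; total = 64; return 64; eval_b: total = 250; ((-max((-(total + base)), (-(total * 4)))) != max(total, step)) -> true; extra = -4; total = -8; total = 64; return 64; agreement on 64.
An exhaustive pass over the 20 declared inputs shows identical outputs.
verdict: equivalent


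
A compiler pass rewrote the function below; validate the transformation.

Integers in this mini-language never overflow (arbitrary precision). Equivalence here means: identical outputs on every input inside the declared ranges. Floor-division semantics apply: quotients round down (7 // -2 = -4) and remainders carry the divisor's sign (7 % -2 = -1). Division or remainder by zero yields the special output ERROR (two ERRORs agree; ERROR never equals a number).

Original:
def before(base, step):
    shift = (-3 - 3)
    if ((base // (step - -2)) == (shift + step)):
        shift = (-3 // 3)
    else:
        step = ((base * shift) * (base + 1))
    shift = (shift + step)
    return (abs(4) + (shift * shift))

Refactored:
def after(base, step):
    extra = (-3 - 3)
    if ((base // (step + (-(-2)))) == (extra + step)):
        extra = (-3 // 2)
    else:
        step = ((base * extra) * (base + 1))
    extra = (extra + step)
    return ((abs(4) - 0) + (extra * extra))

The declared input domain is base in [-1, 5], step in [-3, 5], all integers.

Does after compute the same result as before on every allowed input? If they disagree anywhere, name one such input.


Not equivalent: base=-1, step=5 separates them (20 vs 13).
before: shift becomes -6; next ((base // (step - -2)) == (shift + step)) evaluates to true; next shift becomes -1; next shift becomes 4; next final value 20
after: extra becomes -6; next ((base // (step + (-(-2)))) == (extra + step)) evaluates to true; next extra becomes -2; next extra becomes 3; next final value 13
verdict: not equivalent; witness: base=-1, step=5


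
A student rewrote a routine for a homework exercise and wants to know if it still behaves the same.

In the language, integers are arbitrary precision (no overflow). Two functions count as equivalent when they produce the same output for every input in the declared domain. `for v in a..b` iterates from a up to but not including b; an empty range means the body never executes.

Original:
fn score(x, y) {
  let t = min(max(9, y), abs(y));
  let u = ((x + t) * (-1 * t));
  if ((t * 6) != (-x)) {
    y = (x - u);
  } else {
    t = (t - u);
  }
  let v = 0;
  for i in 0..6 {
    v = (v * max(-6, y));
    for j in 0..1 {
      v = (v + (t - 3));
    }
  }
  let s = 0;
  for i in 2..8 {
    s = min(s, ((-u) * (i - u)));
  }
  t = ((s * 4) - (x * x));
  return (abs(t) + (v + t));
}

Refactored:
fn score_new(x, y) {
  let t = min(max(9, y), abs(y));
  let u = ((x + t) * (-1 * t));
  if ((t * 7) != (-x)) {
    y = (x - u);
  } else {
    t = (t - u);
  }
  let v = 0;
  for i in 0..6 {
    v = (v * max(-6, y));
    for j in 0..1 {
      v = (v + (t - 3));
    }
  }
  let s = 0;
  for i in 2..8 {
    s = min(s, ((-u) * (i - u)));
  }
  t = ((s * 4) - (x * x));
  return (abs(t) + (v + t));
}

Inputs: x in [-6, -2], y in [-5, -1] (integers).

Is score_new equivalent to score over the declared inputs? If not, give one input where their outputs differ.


Evaluate both at x=-6, y=-1.
score: t=1, then u=5, then ((t * 6) != (-x)) is false, then t=-4, then v=0, then (i=0), then v=0, then (j=0), then v=-7, then (i=1), then v=7, then (j=0), then v=0, then (i=2), then v=0, then (j=0), then v=-7, then (i=3), then v=7, then (j=0), then v=0, then (i=4), then v=0, then (j=0), then v=-7, then (i=5), then v=7, then (j=0), then v=0, then s=0, then (i=2), then s=0, then (i=3), then s=0, then (i=4), then s=0, then (i=5), then s=0, then (i=6), then s=-5, then (i=7), then s=-10, then t=-76, then returns 0
score_new: t=1, then u=5, then ((t * 7) != (-x)) is true, then y=-11, then v=0, then (i=0), then v=0, then (j=0), then v=-2, then (i=1), then v=12, then (j=0), then v=10, then (i=2), then v=-60, then (j=0), then v=-62, then (i=3), then v=372, then (j=0), then v=370, then (i=4), then v=-2220, then (j=0), then v=-2222, then (i=5), then v=13332, then (j=0), then v=13330, then s=0, then (i=2), then s=0, then (i=3), then s=0, then (i=4), then s=0, then (i=5), then s=0, then (i=6), then s=-5, then (i=7), then s=-10, then t=-76, then returns 13330
0 != 13330, so the rewrite changes behavior.
verdict: not equivalent; witness: x=-6, y=-1


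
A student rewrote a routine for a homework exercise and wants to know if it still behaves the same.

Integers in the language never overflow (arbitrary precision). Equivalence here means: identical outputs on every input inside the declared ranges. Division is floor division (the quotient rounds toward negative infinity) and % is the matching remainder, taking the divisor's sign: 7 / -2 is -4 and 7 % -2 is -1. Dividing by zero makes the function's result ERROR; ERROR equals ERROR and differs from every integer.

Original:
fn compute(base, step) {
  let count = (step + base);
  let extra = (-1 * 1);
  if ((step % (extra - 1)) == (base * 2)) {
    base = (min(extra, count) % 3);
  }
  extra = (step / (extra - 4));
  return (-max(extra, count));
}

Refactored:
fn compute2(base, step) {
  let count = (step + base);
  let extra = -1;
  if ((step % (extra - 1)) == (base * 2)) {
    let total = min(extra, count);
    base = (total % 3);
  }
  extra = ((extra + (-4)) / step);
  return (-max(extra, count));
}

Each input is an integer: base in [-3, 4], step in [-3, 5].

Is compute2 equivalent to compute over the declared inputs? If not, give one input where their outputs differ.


Try base=-3, step=-3.
compute: count := -6 | extra := -1 | ((step % (extra - 1)) == (base * 2)): false | extra := 0 | result 0
compute2: count := -6 | extra := -1 | ((step % (extra - 1)) == (base * 2)): false | extra := 1 | result -1
0 vs -1 — the two versions disagree here.
verdict: not equivalent; witness: base=-3, step=-3


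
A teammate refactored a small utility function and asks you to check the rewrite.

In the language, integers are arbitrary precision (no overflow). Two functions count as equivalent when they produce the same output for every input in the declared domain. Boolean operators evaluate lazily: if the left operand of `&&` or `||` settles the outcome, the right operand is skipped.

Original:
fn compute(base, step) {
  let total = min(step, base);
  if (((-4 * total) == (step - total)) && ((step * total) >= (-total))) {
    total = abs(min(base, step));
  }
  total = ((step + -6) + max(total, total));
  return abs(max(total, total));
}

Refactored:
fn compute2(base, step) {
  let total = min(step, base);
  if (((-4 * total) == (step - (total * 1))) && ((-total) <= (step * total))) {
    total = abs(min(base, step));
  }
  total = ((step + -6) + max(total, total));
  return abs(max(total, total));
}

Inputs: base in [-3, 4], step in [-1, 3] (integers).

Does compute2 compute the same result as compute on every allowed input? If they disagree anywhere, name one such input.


The two versions differ — the changes include comparison usage differs; and constant usage differs; and arithmetic usage differs.
Spot check at base=-2, step=-1 — compute: total = -2; (((-4 * total) == (step - total)) && ((step * total) >= (-total))) -> false; total = -9; return 9. compute2: total = -2; (((-4 * total) == (step - (total * 1))) && ((-total) <= (step * total))) -> false; total = -9; return 9. Both give 9.
An exhaustive pass over the 40 declared inputs shows identical outputs.
verdict: equivalent


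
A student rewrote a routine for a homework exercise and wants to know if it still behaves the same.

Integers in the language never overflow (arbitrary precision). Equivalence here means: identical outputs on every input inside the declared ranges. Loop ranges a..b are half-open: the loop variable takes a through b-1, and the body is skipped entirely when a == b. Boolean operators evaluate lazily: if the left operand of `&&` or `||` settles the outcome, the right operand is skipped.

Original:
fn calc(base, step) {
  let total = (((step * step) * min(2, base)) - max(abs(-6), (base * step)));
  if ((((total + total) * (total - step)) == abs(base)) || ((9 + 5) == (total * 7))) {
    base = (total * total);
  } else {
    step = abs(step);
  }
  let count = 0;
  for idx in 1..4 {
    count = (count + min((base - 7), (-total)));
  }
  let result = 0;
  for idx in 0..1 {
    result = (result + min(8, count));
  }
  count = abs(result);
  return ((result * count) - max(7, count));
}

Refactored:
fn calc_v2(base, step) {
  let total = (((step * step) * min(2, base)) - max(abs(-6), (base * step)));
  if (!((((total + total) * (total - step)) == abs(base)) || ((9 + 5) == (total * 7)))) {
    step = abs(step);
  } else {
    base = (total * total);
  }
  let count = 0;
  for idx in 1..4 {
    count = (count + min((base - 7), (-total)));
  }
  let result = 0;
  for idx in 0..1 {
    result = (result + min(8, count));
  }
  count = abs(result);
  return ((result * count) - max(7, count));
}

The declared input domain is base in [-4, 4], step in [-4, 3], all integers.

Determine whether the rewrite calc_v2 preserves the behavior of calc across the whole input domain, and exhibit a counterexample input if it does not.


Although boolean connective usage differs, 72/72 inputs agree.
verdict: equivalent


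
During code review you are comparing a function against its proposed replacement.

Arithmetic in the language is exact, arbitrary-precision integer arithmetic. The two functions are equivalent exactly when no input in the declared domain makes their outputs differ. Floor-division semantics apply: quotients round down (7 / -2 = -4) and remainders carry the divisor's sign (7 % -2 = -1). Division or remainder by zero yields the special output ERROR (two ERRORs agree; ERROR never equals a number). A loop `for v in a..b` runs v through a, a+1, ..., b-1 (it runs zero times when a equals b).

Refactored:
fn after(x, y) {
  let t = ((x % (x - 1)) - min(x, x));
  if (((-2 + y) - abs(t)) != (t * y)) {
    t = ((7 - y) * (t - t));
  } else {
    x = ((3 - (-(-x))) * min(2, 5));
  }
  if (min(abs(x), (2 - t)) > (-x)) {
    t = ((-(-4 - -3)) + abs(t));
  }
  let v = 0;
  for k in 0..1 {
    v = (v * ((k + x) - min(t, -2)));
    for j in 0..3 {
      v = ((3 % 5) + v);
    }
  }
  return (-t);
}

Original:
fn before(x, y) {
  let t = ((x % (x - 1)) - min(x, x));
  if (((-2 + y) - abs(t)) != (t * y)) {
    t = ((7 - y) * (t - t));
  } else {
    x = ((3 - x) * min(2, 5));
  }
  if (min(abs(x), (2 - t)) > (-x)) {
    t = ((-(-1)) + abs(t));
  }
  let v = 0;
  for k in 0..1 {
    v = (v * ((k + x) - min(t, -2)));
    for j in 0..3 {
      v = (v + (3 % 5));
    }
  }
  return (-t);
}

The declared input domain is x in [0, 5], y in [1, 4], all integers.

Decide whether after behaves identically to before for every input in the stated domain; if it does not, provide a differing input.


Side by side, the visible changes include: constant usage differs, and arithmetic usage differs.
Tracing x=3, y=2: before: t=-2, then (((-2 + y) - abs(t)) != (t * y)) is true, then t=0, then (min(abs(x), (2 - t)) > (-x)) is true, then t=1, then v=0, then (k=0), then v=0, then (j=0), then v=3, then (j=1), then v=6, then (j=2), then v=9, then returns -1 | after: t=-2, then (((-2 + y) - abs(t)) != (t * y)) is true, then t=0, then (min(abs(x), (2 - t)) > (-x)) is true, then t=1, then v=0, then (k=0), then v=0, then (j=0), then v=3, then (j=1), then v=6, then (j=2), then v=9, then returns -1 — matching result -1.
Every one of the 24 inputs gives matching results.
verdict: equivalent


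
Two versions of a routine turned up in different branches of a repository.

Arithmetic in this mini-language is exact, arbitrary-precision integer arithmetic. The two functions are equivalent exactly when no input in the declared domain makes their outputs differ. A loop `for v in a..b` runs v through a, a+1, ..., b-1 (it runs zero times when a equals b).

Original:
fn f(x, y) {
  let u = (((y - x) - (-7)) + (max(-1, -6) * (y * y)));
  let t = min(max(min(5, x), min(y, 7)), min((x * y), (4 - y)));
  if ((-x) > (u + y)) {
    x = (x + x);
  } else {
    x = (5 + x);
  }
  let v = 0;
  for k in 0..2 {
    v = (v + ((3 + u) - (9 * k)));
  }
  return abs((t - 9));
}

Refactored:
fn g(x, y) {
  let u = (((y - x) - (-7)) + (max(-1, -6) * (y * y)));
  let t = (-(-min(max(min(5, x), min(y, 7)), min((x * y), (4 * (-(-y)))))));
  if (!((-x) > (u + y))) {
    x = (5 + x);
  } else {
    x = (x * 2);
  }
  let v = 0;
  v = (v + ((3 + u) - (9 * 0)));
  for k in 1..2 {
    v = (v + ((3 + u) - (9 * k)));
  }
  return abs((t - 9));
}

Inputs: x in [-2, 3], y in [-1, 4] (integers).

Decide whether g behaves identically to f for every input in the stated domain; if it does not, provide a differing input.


Not equivalent: x=-2, y=-1 separates them (10 vs 13).
f: u := 7 | t := -1 | ((-x) > (u + y)): false | x := 3 | v := 0 | iter k=0: | v := 10 | iter k=1: | v := 11 | result 10
g: u := 7 | t := -4 | (!((-x) > (u + y))): true | x := 3 | v := 0 | v := 10 | iter k=1: | v := 11 | result 13
verdict: not equivalent; witness: x=-2, y=-1
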